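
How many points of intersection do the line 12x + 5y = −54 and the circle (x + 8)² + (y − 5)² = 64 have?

2

Substituting the line into the circle gives 169x² + 2296x + 6241 = 0.
Discriminant = (2296)² − 4·169·(6241) = 1052700 > 0.
Two real roots: the line is a secant.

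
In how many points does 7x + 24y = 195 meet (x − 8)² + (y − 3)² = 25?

2

Centre (8, 3), r² = 25. Distance² from centre to line = (−67)²/625 = 4489/625.
Since d² < r², the line cuts the circle twice.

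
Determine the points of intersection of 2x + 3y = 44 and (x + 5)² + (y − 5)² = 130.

From the line, y = (44 − 2x)/3. Substituting:
13x² − 26x − 104 = 0  ⟹  x² − 2x − 8 = 0
x = 4 or x = −2, giving (4, 12) and (−2, 16).

(−2, 16) and (4, 12)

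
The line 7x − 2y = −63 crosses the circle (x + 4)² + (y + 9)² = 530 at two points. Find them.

(−17, −28) and (−5, 14)

Substitute y = (63 + 7x)/2:
53x² + 1166x + 4505 = 0  ⟹  x² + 22x + 85 = 0
x = −5 or x = −17, giving (−5, 14) and (−17, −28).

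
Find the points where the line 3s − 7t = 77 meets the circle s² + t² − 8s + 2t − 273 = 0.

(−7, −14) and (21, −2)

Express t = (−77 + 3s)/7 and substitute into the circle:
58s² − 812s − 8526 = 0  ⟹  s² − 14s − 147 = 0
s = 21 or s = −7, giving (21, −2) and (−7, −14).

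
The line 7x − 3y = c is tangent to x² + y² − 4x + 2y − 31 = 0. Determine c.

The line touches the circle iff its distance from (2, −1) is 6:
|7·2 − 3·(−1) − c| / √58 = 6
|c − (17)| = 6√58.

c = 17 ± 6√58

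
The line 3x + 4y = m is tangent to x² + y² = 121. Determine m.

The line touches the circle iff its distance from (0, 0) is 11:
|3·0 + 4·0 − m| / √25 = 11
|m| = 11·5, so m = 55 or m = −55.

m = −55 or m = 55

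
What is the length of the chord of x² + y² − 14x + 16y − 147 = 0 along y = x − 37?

6√2

Centre (7, −8), r² = 260. Perpendicular distance d from centre to line = |−22| / √2 = 22/√2.
Half the chord is √(r² − d²) = √(18), so the full chord is 6√2.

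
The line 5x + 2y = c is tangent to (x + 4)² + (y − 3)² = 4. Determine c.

Tangency holds when the distance from the centre (−4, 3) to the line equals the radius 2:
|5·(−4) + 2·3 − c| / √29 = 2
|c − (−14)| = 2√29.

c = −14 ± 2√29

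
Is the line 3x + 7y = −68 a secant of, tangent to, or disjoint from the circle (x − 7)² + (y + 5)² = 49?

disjoint

Substituting the line into the circle gives 58x² − 488x + 1089 = 0.
Discriminant = (−488)² − 4·58·(1089) = −14504 < 0.
No real roots: the line does not meet the circle.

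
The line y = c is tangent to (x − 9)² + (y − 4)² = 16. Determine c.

The line touches the circle iff its distance from (9, 4) is 4:
|0·9 + 1·4 − c| / √1 = 4
|c − (4)| = 4, so c = 8 or c = 0.

c = 0 or c = 8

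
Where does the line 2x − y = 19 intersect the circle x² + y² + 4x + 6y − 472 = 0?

From the line, y = 2x − 19. Substituting:
5x² − 60x − 225 = 0  ⟹  x² − 12x − 45 = 0
x = 15 or x = −3, giving (15, 11) and (−3, −25).

(−3, −25) and (15, 11)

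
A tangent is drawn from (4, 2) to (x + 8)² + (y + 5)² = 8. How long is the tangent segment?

Centre (−8, −5), r² = 8. |PO|² = (12)² + (7)² = 193.
Power of the point: PT² = |PO|² − r² = 185, so PT = √185.

√185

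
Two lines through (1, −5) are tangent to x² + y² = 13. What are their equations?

3x − 2y = 13 and 2x + 3y = −13

A line y − (−5) = m(x − (1)) is tangent when its distance from (0, 0) is √13:
[m·(−1) − (5)]² = 13(m² + 1)
6m² − 5m − 6 = 0, so m = 3/2 or m = −2/3.
With m = 3/2: 3x − 2y = 13. With m = −2/3: 2x + 3y = −13.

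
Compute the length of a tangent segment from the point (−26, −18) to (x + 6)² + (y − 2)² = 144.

4√41

The centre is (−6, 2) and r = 12. The square of the distance from P to the centre is 400 + 400 = 800.
The tangent meets the radius at right angles, so tangent² = |PO|² − r² = 800 − 144 = 656.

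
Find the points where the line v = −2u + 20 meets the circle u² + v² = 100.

(6, 8) and (10, 0)

From the line, v = −2u + 20. Substituting:
5u² − 80u + 300 = 0  ⟹  u² − 16u + 60 = 0
u = 10 or u = 6, giving (10, 0) and (6, 8).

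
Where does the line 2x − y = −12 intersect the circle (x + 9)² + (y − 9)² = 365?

From the line, y = 2x + 12. Substituting:
5x² + 30x − 275 = 0  ⟹  x² + 6x − 55 = 0
x = 5 or x = −11, giving (5, 22) and (−11, −10).

(−11, −10) and (5, 22)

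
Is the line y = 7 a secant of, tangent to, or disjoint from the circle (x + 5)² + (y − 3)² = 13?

disjoint

Substituting the line into the circle gives x² + 10x + 28 = 0.
Δ = 100 − 112 = −12.
No real roots: the line does not meet the circle.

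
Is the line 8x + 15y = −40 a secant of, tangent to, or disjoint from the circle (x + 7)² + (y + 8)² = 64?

tangent

Substituting the line into the circle gives 289x² + 1870x + 3025 = 0.
Discriminant = (1870)² − 4·289·(3025) = 0.
A repeated root: the line is tangent.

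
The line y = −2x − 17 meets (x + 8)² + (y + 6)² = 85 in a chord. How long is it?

8√5

Centre (−8, −6), r² = 85. Perpendicular distance d from centre to line = |−5| / √5 = 5/√5.
Half the chord is √(r² − d²) = √(80), so the full chord is 8√5.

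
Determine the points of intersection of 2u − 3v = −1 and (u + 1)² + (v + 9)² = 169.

Express v = (1 + 2u)/3 and substitute into the circle:
13u² + 130u − 728 = 0  ⟹  u² + 10u − 56 = 0
u = 4 or u = −14, giving (4, 3) and (−14, −9).

(−14, −9) and (4, 3)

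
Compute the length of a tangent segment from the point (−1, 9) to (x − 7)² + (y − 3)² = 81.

Centre (7, 3), r² = 81. |PO|² = (−8)² + (6)² = 100.
By the tangent–radius right angle, tangent length = √(|PO|² − r²) = √19.

√19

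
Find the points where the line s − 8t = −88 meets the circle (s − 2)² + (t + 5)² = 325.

Express t = (88 + s)/8 and substitute into the circle:
65s² − 4160 = 0  ⟹  s² − 64 = 0
s = 8 or s = −8, giving (8, 12) and (−8, 10).

(−8, 10) and (8, 12)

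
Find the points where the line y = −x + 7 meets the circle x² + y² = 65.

(−1, 8) and (8, −1)

Substitute y = −x + 7:
2x² − 14x − 16 = 0  ⟹  x² − 7x − 8 = 0
x = 8 or x = −1, giving (8, −1) and (−1, 8).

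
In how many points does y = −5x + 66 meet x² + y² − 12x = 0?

0

Substituting the line into the circle gives 26x² − 672x + 4356 = 0.
Discriminant = (−672)² − 4·26·(4356) = −1440 < 0.
No real roots: the line does not meet the circle.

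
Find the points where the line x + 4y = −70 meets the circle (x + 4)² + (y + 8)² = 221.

(−18, −13) and (6, −19)

From the line, y = (−70 − x)/4. Substituting:
17x² + 204x − 1836 = 0  ⟹  x² + 12x − 108 = 0
x = 6 or x = −18, giving (6, −19) and (−18, −13).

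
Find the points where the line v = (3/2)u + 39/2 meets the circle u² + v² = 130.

(−11, 3) and (−7, 9)

Express v = (39 + 3u)/2 and substitute into the circle:
13u² + 234u + 1001 = 0  ⟹  u² + 18u + 77 = 0
u = −7 or u = −11, giving (−7, 9) and (−11, 3).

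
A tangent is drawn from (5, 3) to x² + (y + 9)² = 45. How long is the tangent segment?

2√31

With centre O = (0, −9), |OP|² = 169 and r² = 45.
The tangent meets the radius at right angles, so tangent² = |PO|² − r² = 169 − 45 = 124.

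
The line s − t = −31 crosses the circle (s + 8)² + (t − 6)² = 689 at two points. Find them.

Substitute t = s + 31:
2s² + 66s = 0  ⟹  s² + 33s = 0
s = 0 or s = −33, giving (0, 31) and (−33, −2).

(−33, −2) and (0, 31)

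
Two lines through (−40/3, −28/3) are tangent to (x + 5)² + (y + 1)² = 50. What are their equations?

A line y − (−28/3) = m(x − (−40/3)) is tangent when its distance from (−5, −1) is 5√2:
(25/3m − (25/3))² = 50(m² + 1)
7m² − 50m + 7 = 0, so m = 7 or m = 1/7.
Through (−40/3, −28/3) these give 7x − y = −84 and x − 7y = 52.

7x − y = −84 and x − 7y = 52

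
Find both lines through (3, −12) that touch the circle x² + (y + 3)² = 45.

A line y − (−12) = m(x − (3)) is tangent when its distance from (0, −3) is 3√5:
[m·(−3) − (9)]² = 45(m² + 1)
2m² − 3m − 2 = 0, so m = 2 or m = −1/2.
With m = 2: 2x − y = 18. With m = −1/2: x + 2y = −21.

2x − y = 18 and x + 2y = −21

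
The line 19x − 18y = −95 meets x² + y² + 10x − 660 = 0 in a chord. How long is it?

2√685

The distance from (−5, 0) to the line is 0/√685, and r² = 685.
Half the chord is √(r² − d²) = √(685), so the full chord is 2√685.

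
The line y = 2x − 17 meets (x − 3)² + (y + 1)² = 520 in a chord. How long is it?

Centre (3, −1), r² = 520. Perpendicular distance d from centre to line = |−10| / √5 = 10/√5.
Half the chord is √(r² − d²) = √(500), so the full chord is 20√5.

20√5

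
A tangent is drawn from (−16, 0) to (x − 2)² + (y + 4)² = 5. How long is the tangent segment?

The centre is (2, −4) and r = √5. The square of the distance from P to the centre is 324 + 16 = 340.
Power of the point: PT² = |PO|² − r² = 335, so PT = √335.

√335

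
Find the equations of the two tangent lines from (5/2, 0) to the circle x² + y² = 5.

2x − y = 5 and 2x + y = 5

Let a tangent through (5/2, 0) have slope m. Its distance from (0, 0) must equal √5:
(−5/2m − (0))² = 5(m² + 1)
m² − 4 = 0, so m = 2 or m = −2.
With m = 2: 2x − y = 5. With m = −2: 2x + y = 5.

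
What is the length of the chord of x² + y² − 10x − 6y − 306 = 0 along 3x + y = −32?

The distance from (5, 3) to the line is 50/√10, and r² = 340.
Chord = 2√(r² − d²) = 2·√(90) = 6√10.

6√10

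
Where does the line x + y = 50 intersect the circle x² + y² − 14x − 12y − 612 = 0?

From the line, y = −x + 50. Substituting:
2x² − 102x + 1288 = 0  ⟹  x² − 51x + 644 = 0
x = 28 or x = 23, giving (28, 22) and (23, 27).

(23, 27) and (28, 22)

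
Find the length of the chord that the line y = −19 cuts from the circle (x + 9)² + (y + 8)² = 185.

16

The distance from (−9, −8) to the line is 11, and r² = 185.
Half the chord is √(r² − d²) = √(64), so the full chord is 16.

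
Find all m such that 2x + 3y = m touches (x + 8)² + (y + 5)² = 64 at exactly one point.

Tangency holds when the distance from the centre (−8, −5) to the line equals the radius 8:
|2·(−8) + 3·(−5) − m| / √13 = 8
|m − (−31)| = 8√13.

m = −31 ± 8√13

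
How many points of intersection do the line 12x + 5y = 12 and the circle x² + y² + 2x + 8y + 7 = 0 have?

0

Centre (−1, −4), r² = 10. Distance² from centre to line = (−44)²/169 = 1936/169.
Since d² > r², the line lies outside the circle.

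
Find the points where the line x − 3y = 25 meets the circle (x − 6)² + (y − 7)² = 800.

Substitute y = (−25 + x)/3:
10x² − 200x − 4760 = 0  ⟹  x² − 20x − 476 = 0
x = 34 or x = −14, giving (34, 3) and (−14, −13).

(−14, −13) and (34, 3)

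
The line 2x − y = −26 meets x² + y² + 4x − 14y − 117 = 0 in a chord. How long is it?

10√5

The distance from (−2, 7) to the line is 15/√5, and r² = 170.
Half the chord is √(r² − d²) = √(125), so the full chord is 10√5.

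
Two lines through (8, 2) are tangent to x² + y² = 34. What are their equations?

3x + 5y = 34 and 5x − 3y = 34

Write the tangent as mx − y + (2 − m·(8)) = 0 and set its distance from the centre to √34:
[m·(−8) − (−2)]² = 34(m² + 1)
15m² − 16m − 15 = 0, so m = −3/5 or m = 5/3.
Through (8, 2) these give 3x + 5y = 34 and 5x − 3y = 34.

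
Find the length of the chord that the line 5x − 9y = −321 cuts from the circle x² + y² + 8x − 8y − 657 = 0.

√106

Express y = (321 + 5x)/9 and substitute into the circle:
106x² + 3498x + 26712 = 0  ⟹  x² + 33x + 252 = 0
x = −12 or x = −21, giving (−12, 29) and (−21, 24).
|(−12, 29) − (−21, 24)| = √((9)² + (5)²) = √106.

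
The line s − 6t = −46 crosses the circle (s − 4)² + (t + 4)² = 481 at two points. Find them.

From the line, t = (46 + s)/6. Substituting:
37s² − 148s − 11840 = 0  ⟹  s² − 4s − 320 = 0
s = 20 or s = −16, giving (20, 11) and (−16, 5).

(−16, 5) and (20, 11)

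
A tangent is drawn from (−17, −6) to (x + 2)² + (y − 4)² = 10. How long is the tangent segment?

3√35

With centre O = (−2, 4), |OP|² = 325 and r² = 10.
Power of the point: PT² = |PO|² − r² = 315, so PT = 3√35.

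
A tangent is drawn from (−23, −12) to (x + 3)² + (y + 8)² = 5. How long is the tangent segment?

√411

The centre is (−3, −8) and r = √5. The square of the distance from P to the centre is 400 + 16 = 416.
By the tangent–radius right angle, tangent length = √(|PO|² − r²) = √411.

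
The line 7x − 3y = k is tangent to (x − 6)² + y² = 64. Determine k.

The line touches the circle iff its distance from (6, 0) is 8:
|7·6 − 3·0 − k| / √58 = 8
|k − (42)| = 8√58.

k = 42 ± 8√58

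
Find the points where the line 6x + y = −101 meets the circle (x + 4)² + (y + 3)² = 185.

Express y = −6x − 101 and substitute into the circle:
37x² + 1184x + 9435 = 0  ⟹  x² + 32x + 255 = 0
x = −15 or x = −17, giving (−15, −11) and (−17, 1).

(−17, 1) and (−15, −11)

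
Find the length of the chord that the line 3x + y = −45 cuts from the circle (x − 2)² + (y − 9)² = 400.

The distance from (2, 9) to the line is 60/√10, and r² = 400.
Chord = 2√(r² − d²) = 2·√(40) = 4√10.

4√10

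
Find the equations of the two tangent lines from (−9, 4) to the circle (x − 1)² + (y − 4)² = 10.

x + 3y = 3 and x − 3y = −21

A line y − (4) = m(x − (−9)) is tangent when its distance from (1, 4) is √10:
(10m − (0))² = 10(m² + 1)
9m² − 1 = 0, so m = −1/3 or m = 1/3.
With m = −1/3: x + 3y = 3. With m = 1/3: x − 3y = −21.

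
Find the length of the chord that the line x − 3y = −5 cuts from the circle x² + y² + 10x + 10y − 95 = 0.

7√10

From the line, y = (5 + x)/3. Substituting:
10x² + 130x − 680 = 0  ⟹  x² + 13x − 68 = 0
x = 4 or x = −17, giving (4, 3) and (−17, −4).
Chord length = distance between (4, 3) and (−17, −4) = √490 = 7√10.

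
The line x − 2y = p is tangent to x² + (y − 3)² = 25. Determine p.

p = −6 ± 5√5

For a tangent, require d(centre, line) = r = 5.
|1·0 − 2·3 − p| / √5 = 5
|p − (−6)| = 5√5.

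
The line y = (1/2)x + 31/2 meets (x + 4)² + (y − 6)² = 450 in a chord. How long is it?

18√5

The distance from (−4, 6) to the line is 15/√5, and r² = 450.
Chord = 2√(r² − d²) = 2·√(405) = 18√5.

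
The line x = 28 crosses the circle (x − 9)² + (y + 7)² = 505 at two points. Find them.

(28, −19) and (28, 5)

The line gives x = 28. Substituting into the circle:
y² + 14y − 95 = 0
y = 5 or y = −19, giving (28, 5) and (28, −19).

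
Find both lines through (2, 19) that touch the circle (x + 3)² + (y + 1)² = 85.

7x − 6y = −100 and 9x + 2y = 56

A line y − (19) = m(x − (2)) is tangent when its distance from (−3, −1) is √85:
(−5m − (−20))² = 85(m² + 1)
12m² + 40m − 63 = 0, so m = 7/6 or m = −9/2.
Through (2, 19) these give 7x − 6y = −100 and 9x + 2y = 56.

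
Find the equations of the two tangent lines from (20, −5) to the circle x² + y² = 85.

Let a tangent through (20, −5) have slope m. Its distance from (0, 0) must equal √85:
(−20m − (5))² = 85(m² + 1)
63m² + 40m − 12 = 0, so m = 2/9 or m = −6/7.
With m = 2/9: 2x − 9y = 85. With m = −6/7: 6x + 7y = 85.

2x − 9y = 85 and 6x + 7y = 85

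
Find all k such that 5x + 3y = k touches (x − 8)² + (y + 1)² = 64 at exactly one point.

Tangency holds when the distance from the centre (8, −1) to the line equals the radius 8:
|5·8 + 3·(−1) − k| / √34 = 8
|k − (37)| = 8√34.

k = 37 ± 8√34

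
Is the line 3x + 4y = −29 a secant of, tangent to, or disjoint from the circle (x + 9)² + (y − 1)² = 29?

Substituting the line into the circle gives 25x² + 486x + 1921 = 0.
Δ = 236196 − 192100 = 44096.
Two real roots: the line is a secant.

secant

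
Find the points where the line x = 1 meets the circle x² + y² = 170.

(1, −13) and (1, 13)

The line gives x = 1. Substituting into the circle:
y² − 169 = 0
y = 13 or y = −13, giving (1, 13) and (1, −13).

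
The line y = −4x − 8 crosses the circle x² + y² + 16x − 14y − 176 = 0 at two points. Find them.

(−8, 24) and (0, −8)

Substitute y = −4x − 8:
17x² + 136x = 0  ⟹  x² + 8x = 0
x = 0 or x = −8, giving (0, −8) and (−8, 24).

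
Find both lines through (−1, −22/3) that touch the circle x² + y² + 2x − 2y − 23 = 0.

A line y − (−22/3) = m(x − (−1)) is tangent when its distance from (−1, 1) is 5:
(0m − (25/3))² = 25(m² + 1)
9m² − 16 = 0, so m = −4/3 or m = 4/3.
Through (−1, −22/3) these give 4x + 3y = −26 and 4x − 3y = 18.

4x + 3y = −26 and 4x − 3y = 18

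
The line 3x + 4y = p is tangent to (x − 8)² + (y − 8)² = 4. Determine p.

The line touches the circle iff its distance from (8, 8) is 2:
|3·8 + 4·8 − p| / √25 = 2
|p − (56)| = 2·5, so p = 66 or p = 46.

p = 46 or p = 66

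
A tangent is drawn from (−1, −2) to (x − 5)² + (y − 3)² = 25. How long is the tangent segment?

The centre is (5, 3) and r = 5. The square of the distance from P to the centre is 36 + 25 = 61.
The tangent meets the radius at right angles, so tangent² = |PO|² − r² = 61 − 25 = 36.

6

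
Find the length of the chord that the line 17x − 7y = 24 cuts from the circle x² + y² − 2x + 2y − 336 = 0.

26√2

From the line, y = (−24 + 17x)/7. Substituting:
338x² − 676x − 16224 = 0  ⟹  x² − 2x − 48 = 0
x = 8 or x = −6, giving (8, 16) and (−6, −18).
Chord length = distance between (8, 16) and (−6, −18) = √1352 = 26√2.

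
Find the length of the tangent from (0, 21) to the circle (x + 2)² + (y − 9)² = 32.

2√29

The centre is (−2, 9) and r = 4√2. The square of the distance from P to the centre is 4 + 144 = 148.
By the tangent–radius right angle, tangent length = √(|PO|² − r²) = √116 = 2√29.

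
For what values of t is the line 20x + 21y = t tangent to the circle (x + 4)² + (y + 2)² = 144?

t = −470 or t = 226

For a tangent, require d(centre, line) = r = 12.
|20·(−4) + 21·(−2) − t| / √841 = 12
|t − (−122)| = 12·29, so t = 226 or t = −470.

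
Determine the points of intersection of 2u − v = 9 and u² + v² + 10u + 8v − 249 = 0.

(−6, −21) and (8, 7)

From the line, v = 2u − 9. Substituting:
5u² − 10u − 240 = 0  ⟹  u² − 2u − 48 = 0
u = 8 or u = −6, giving (8, 7) and (−6, −21).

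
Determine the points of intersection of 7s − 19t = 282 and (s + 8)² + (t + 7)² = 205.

Substitute t = (−282 + 7s)/19:
410s² + 3690s − 28700 = 0  ⟹  s² + 9s − 70 = 0
s = 5 or s = −14, giving (5, −13) and (−14, −20).

(−14, −20) and (5, −13)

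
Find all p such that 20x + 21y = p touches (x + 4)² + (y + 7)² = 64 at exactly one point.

Tangency holds when the distance from the centre (−4, −7) to the line equals the radius 8:
|20·(−4) + 21·(−7) − p| / √841 = 8
|p − (−227)| = 8·29, so p = 5 or p = −459.

p = −459 or p = 5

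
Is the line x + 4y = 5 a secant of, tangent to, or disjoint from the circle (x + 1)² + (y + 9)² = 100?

disjoint

Centre (−1, −9), r² = 100. Distance² from centre to line = (−42)²/17 = 1764/17.
Since d² > r², the line lies outside the circle.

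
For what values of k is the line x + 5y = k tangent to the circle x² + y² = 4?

k = ±2√26

The line touches the circle iff its distance from (0, 0) is 2:
|1·0 + 5·0 − k| / √26 = 2
|k| = 2√26.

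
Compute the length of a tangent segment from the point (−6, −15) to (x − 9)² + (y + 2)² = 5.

√389

Centre (9, −2), r² = 5. |PO|² = (−15)² + (−13)² = 394.
By the tangent–radius right angle, tangent length = √(|PO|² − r²) = √389.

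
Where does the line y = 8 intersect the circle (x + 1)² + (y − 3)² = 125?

From the line, y = 8. Substituting:
x² + 2x − 99 = 0
x = 9 or x = −11, giving (9, 8) and (−11, 8).

(−11, 8) and (9, 8)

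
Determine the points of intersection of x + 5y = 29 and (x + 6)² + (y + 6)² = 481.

(−21, 10) and (14, 3)

Express y = (29 − x)/5 and substitute into the circle:
26x² + 182x − 7644 = 0  ⟹  x² + 7x − 294 = 0
x = 14 or x = −21, giving (14, 3) and (−21, 10).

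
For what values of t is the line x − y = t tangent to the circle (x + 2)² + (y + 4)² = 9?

t = 2 ± 3√2

For a tangent, require d(centre, line) = r = 3.
|1·(−2) − 1·(−4) − t| / √2 = 3
|t − (2)| = 3√2.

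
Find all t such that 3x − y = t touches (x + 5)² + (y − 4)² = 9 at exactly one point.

t = −19 ± 3√10

The line touches the circle iff its distance from (−5, 4) is 3:
|3·(−5) − 1·4 − t| / √10 = 3
|t − (−19)| = 3√10.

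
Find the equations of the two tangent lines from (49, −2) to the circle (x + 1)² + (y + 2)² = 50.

A line y − (−2) = m(x − (49)) is tangent when its distance from (−1, −2) is 5√2:
[m·(−50) − (0)]² = 50(m² + 1)
49m² − 1 = 0, so m = −1/7 or m = 1/7.
Through (49, −2) these give x + 7y = 35 and x − 7y = 63.

x + 7y = 35 and x − 7y = 63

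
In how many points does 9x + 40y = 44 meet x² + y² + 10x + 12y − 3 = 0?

0

Centre (−5, −6), r² = 64. Distance² from centre to line = (−329)²/1681 = 108241/1681.
Since d² > r², the line lies outside the circle.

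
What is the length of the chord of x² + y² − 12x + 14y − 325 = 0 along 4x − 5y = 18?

6√41

Centre (6, −7), r² = 410. Perpendicular distance d from centre to line = |41| / √41 = 41/√41.
Half the chord is √(r² − d²) = √(369), so the full chord is 6√41.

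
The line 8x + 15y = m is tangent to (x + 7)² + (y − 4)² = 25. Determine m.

The line touches the circle iff its distance from (−7, 4) is 5:
|8·(−7) + 15·4 − m| / √289 = 5
|m − (4)| = 5·17, so m = 89 or m = −81.

m = −81 or m = 89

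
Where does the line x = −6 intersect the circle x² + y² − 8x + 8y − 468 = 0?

The line gives x = −6. Substituting into the circle:
y² + 8y − 384 = 0
y = 16 or y = −24, giving (−6, 16) and (−6, −24).

(−6, −24) and (−6, 16)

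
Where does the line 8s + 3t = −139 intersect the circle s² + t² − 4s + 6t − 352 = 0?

From the line, t = (−139 − 8s)/3. Substituting:
73s² + 2044s + 13651 = 0  ⟹  s² + 28s + 187 = 0
s = −11 or s = −17, giving (−11, −17) and (−17, −1).

(−17, −1) and (−11, −17)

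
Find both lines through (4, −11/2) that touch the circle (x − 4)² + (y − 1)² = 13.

A line y − (−11/2) = m(x − (4)) is tangent when its distance from (4, 1) is √13:
[m·(0) − (13/2)]² = 13(m² + 1)
4m² − 9 = 0, so m = −3/2 or m = 3/2.
Through (4, −11/2) these give 3x + 2y = 1 and 3x − 2y = 23.

3x + 2y = 1 and 3x − 2y = 23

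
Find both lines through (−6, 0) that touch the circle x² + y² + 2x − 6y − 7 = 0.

Write the tangent as mx − y + (0 − m·(−6)) = 0 and set its distance from the centre to √17:
[m·(5) − (3)]² = 17(m² + 1)
4m² − 15m − 4 = 0, so m = −1/4 or m = 4.
Through (−6, 0) these give x + 4y = −6 and 4x − y = −24.

x + 4y = −6 and 4x − y = −24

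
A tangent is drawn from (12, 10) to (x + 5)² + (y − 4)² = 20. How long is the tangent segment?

√305

The centre is (−5, 4) and r = 2√5. The square of the distance from P to the centre is 289 + 36 = 325.
By the tangent–radius right angle, tangent length = √(|PO|² − r²) = √305.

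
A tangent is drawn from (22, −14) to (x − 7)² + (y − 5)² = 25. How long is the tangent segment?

√561

With centre O = (7, 5), |OP|² = 586 and r² = 25.
By the tangent–radius right angle, tangent length = √(|PO|² − r²) = √561.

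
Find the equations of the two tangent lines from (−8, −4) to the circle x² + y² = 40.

x + 3y = −20 and 3x − y = −20

Write the tangent as mx − y + (−4 − m·(−8)) = 0 and set its distance from the centre to 2√10:
[m·(8) − (4)]² = 40(m² + 1)
3m² − 8m − 3 = 0, so m = −1/3 or m = 3.
With m = −1/3: x + 3y = −20. With m = 3: 3x − y = −20.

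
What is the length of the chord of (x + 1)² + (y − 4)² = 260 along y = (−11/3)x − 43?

The distance from (−1, 4) to the line is 130/√130, and r² = 260.
Half the chord is √(r² − d²) = √(130), so the full chord is 2√130.

2√130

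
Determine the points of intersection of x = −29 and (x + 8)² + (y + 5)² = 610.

(−29, −18) and (−29, 8)

The line gives x = −29. Substituting into the circle:
y² + 10y − 144 = 0
y = 8 or y = −18, giving (−29, 8) and (−29, −18).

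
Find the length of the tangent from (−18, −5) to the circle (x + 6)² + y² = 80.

Centre (−6, 0), r² = 80. |PO|² = (−12)² + (−5)² = 169.
Power of the point: PT² = |PO|² − r² = 89, so PT = √89.

√89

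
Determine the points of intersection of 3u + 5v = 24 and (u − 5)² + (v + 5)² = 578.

(−12, 12) and (28, −12)

From the line, v = (24 − 3u)/5. Substituting:
34u² − 544u − 11424 = 0  ⟹  u² − 16u − 336 = 0
u = 28 or u = −12, giving (28, −12) and (−12, 12).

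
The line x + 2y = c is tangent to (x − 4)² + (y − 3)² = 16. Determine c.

Tangency holds when the distance from the centre (4, 3) to the line equals the radius 4:
|1·4 + 2·3 − c| / √5 = 4
|c − (10)| = 4√5.

c = 10 ± 4√5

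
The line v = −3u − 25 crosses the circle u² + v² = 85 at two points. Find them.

Substitute v = −3u − 25:
10u² + 150u + 540 = 0  ⟹  u² + 15u + 54 = 0
u = −6 or u = −9, giving (−6, −7) and (−9, 2).

(−9, 2) and (−6, −7)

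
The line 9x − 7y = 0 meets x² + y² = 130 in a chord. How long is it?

Centre (0, 0), r² = 130. Perpendicular distance d from centre to line = |0| / √130 = 0/√130.
Half the chord is √(r² − d²) = √(130), so the full chord is 2√130.

2√130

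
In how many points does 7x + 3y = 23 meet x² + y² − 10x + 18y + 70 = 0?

Centre (5, −9), r² = 36. Distance² from centre to line = (−15)²/58 = 225/58.
Since d² < r², the line cuts the circle twice.

2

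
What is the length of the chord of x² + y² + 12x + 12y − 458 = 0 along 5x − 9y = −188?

From the line, y = (188 + 5x)/9. Substituting:
106x² + 3392x + 18550 = 0  ⟹  x² + 32x + 175 = 0
x = −7 or x = −25, giving (−7, 17) and (−25, 7).
|(−7, 17) − (−25, 7)| = √((18)² + (10)²) = 2√106.

2√106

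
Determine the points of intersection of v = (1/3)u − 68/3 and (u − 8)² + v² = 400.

(8, −20) and (20, −16)

Substitute v = (−68 + u)/3:
10u² − 280u + 1600 = 0  ⟹  u² − 28u + 160 = 0
u = 20 or u = 8, giving (20, −16) and (8, −20).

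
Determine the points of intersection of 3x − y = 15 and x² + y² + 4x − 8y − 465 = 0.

From the line, y = 3x − 15. Substituting:
10x² − 110x − 120 = 0  ⟹  x² − 11x − 12 = 0
x = 12 or x = −1, giving (12, 21) and (−1, −18).

(−1, −18) and (12, 21)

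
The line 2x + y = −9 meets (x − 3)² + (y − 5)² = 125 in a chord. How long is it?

From the line, y = −2x − 9. Substituting:
5x² + 50x + 80 = 0  ⟹  x² + 10x + 16 = 0
x = −2 or x = −8, giving (−2, −5) and (−8, 7).
|(−2, −5) − (−8, 7)| = √((6)² + (−12)²) = 6√5.

6√5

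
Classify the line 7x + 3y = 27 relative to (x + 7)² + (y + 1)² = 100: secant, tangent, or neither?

neither

d² = (7·(−7) + 3·(−1) − (27))²/58 = 6241/58; r² = 100.
Since d² > r², the line lies outside the circle.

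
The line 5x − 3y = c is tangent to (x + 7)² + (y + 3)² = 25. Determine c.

c = −26 ± 5√34

The line touches the circle iff its distance from (−7, −3) is 5:
|5·(−7) − 3·(−3) − c| / √34 = 5
|c − (−26)| = 5√34.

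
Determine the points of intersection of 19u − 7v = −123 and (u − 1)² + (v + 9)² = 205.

(−12, −15) and (−5, 4)

From the line, v = (123 + 19u)/7. Substituting:
410u² + 6970u + 24600 = 0  ⟹  u² + 17u + 60 = 0
u = −5 or u = −12, giving (−5, 4) and (−12, −15).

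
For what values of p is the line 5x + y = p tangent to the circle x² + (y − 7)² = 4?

The line touches the circle iff its distance from (0, 7) is 2:
|5·0 + 1·7 − p| / √26 = 2
|p − (7)| = 2√26.

p = 7 ± 2√26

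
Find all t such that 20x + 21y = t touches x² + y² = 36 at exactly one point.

t = −174 or t = 174

The line touches the circle iff its distance from (0, 0) is 6:
|20·0 + 21·0 − t| / √841 = 6
|t| = 6·29, so t = 174 or t = −174.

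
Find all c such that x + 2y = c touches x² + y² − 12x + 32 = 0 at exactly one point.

Tangency holds when the distance from the centre (6, 0) to the line equals the radius 2:
|1·6 + 2·0 − c| / √5 = 2
|c − (6)| = 2√5.

c = 6 ± 2√5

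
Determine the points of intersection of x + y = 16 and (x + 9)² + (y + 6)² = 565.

From the line, y = −x + 16. Substituting:
2x² − 26x = 0  ⟹  x² − 13x = 0
x = 13 or x = 0, giving (13, 3) and (0, 16).

(0, 16) and (13, 3)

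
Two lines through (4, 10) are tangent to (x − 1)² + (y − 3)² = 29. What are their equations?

A line y − (10) = m(x − (4)) is tangent when its distance from (1, 3) is √29:
[m·(−3) − (−7)]² = 29(m² + 1)
10m² + 21m − 10 = 0, so m = 2/5 or m = −5/2.
Through (4, 10) these give 2x − 5y = −42 and 5x + 2y = 40.

2x − 5y = −42 and 5x + 2y = 40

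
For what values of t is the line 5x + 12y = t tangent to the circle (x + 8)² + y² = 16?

For a tangent, require d(centre, line) = r = 4.
|5·(−8) + 12·0 − t| / √169 = 4
|t − (−40)| = 4·13, so t = 12 or t = −92.

t = −92 or t = 12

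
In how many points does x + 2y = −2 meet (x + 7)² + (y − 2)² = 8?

2

Centre (−7, 2), r² = 8. Distance² from centre to line = (−1)²/5 = 1/5.
Since d² < r², the line cuts the circle twice.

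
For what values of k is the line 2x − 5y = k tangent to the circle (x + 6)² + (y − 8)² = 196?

Tangency holds when the distance from the centre (−6, 8) to the line equals the radius 14:
|2·(−6) − 5·8 − k| / √29 = 14
|k − (−52)| = 14√29.

k = −52 ± 14√29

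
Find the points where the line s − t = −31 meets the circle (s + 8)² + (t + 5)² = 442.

From the line, t = s + 31. Substituting:
2s² + 88s + 918 = 0  ⟹  s² + 44s + 459 = 0
s = −17 or s = −27, giving (−17, 14) and (−27, 4).

(−27, 4) and (−17, 14)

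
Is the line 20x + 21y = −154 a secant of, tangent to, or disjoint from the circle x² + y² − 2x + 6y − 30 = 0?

Substituting the line into the circle gives 841x² + 2758x − 8918 = 0.
Discriminant = (2758)² − 4·841·(−8918) = 37606716 > 0.
Two real roots: the line is a secant.

secant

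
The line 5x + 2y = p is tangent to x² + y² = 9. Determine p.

The line touches the circle iff its distance from (0, 0) is 3:
|5·0 + 2·0 − p| / √29 = 3
|p| = 3√29.

p = ±3√29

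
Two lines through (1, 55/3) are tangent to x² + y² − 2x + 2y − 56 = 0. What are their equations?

7x + 3y = 62 and 7x − 3y = −48

A line y − (55/3) = m(x − (1)) is tangent when its distance from (1, −1) is √58:
(0m − (−58/3))² = 58(m² + 1)
9m² − 49 = 0, so m = −7/3 or m = 7/3.
With m = −7/3: 7x + 3y = 62. With m = 7/3: 7x − 3y = −48.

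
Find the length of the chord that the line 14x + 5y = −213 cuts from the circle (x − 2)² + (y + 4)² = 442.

Centre (2, −4), r² = 442. Perpendicular distance d from centre to line = |221| / √221 = 221/√221.
Half the chord is √(r² − d²) = √(221), so the full chord is 2√221.

2√221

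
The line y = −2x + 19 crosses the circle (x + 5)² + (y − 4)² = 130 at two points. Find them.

(4, 11) and (6, 7)

Substitute y = −2x + 19:
5x² − 50x + 120 = 0  ⟹  x² − 10x + 24 = 0
x = 6 or x = 4, giving (6, 7) and (4, 11).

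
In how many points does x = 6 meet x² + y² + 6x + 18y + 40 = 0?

0

Centre (−3, −9), r² = 50. Distance² from centre to line = (−9)² = 81.
Since d² > r², the line lies outside the circle.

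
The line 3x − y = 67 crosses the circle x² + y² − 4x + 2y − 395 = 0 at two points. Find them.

Express y = 3x − 67 and substitute into the circle:
10x² − 400x + 3960 = 0  ⟹  x² − 40x + 396 = 0
x = 22 or x = 18, giving (22, −1) and (18, −13).

(18, −13) and (22, −1)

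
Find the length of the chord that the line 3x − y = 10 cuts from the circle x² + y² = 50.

Substitute y = 3x − 10:
10x² − 60x + 50 = 0  ⟹  x² − 6x + 5 = 0
x = 5 or x = 1, giving (5, 5) and (1, −7).
|(5, 5) − (1, −7)| = √((4)² + (12)²) = 4√10.

4√10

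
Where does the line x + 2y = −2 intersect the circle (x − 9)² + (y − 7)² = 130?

(2, −2) and (6, −4)

Express y = (−2 − x)/2 and substitute into the circle:
5x² − 40x + 60 = 0  ⟹  x² − 8x + 12 = 0
x = 6 or x = 2, giving (6, −4) and (2, −2).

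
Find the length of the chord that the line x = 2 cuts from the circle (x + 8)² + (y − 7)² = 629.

46

Centre (−8, 7), r² = 629. Perpendicular distance d from centre to line = |−10| / √1 = 10.
Chord = 2√(r² − d²) = 2·√(529) = 46.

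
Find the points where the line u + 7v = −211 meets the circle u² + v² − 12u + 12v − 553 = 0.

Express v = (−211 − u)/7 and substitute into the circle:
50u² − 250u − 300 = 0  ⟹  u² − 5u − 6 = 0
u = 6 or u = −1, giving (6, −31) and (−1, −30).

(−1, −30) and (6, −31)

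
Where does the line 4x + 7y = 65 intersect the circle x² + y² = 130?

(−3, 11) and (11, 3)

Substitute y = (65 − 4x)/7:
65x² − 520x − 2145 = 0  ⟹  x² − 8x − 33 = 0
x = 11 or x = −3, giving (11, 3) and (−3, 11).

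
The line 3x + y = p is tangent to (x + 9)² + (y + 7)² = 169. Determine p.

p = −34 ± 13√10

The line touches the circle iff its distance from (−9, −7) is 13:
|3·(−9) + 1·(−7) − p| / √10 = 13
|p − (−34)| = 13√10.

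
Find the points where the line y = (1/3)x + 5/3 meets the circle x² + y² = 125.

(−11, −2) and (10, 5)

Substitute y = (5 + x)/3:
10x² + 10x − 1100 = 0  ⟹  x² + x − 110 = 0
x = 10 or x = −11, giving (10, 5) and (−11, −2).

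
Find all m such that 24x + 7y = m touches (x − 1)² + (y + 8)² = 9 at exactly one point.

m = −107 or m = 43

Tangency holds when the distance from the centre (1, −8) to the line equals the radius 3:
|24·1 + 7·(−8) − m| / √625 = 3
|m − (−32)| = 3·25, so m = 43 or m = −107.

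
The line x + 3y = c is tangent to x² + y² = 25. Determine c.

For a tangent, require d(centre, line) = r = 5.
|1·0 + 3·0 − c| / √10 = 5
|c| = 5√10.

c = ±5√10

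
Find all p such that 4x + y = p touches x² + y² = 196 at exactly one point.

p = ±14√17

Tangency holds when the distance from the centre (0, 0) to the line equals the radius 14:
|4·0 + 1·0 − p| / √17 = 14
|p| = 14√17.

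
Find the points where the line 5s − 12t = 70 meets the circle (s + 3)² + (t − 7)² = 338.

(−10, −10) and (14, 0)

From the line, t = (−70 + 5s)/12. Substituting:
169s² − 676s − 23660 = 0  ⟹  s² − 4s − 140 = 0
s = 14 or s = −10, giving (14, 0) and (−10, −10).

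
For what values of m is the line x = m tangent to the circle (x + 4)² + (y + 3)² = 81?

m = −13 or m = 5

For a tangent, require d(centre, line) = r = 9.
|1·(−4) + 0·(−3) − m| / √1 = 9
|m − (−4)| = 9, so m = 5 or m = −13.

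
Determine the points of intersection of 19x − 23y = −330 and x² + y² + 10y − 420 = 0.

(−21, −3) and (2, 16)

Substitute y = (330 + 19x)/23:
890x² + 16910x − 37380 = 0  ⟹  x² + 19x − 42 = 0
x = 2 or x = −21, giving (2, 16) and (−21, −3).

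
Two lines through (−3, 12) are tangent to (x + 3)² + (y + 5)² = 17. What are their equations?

A line y − (12) = m(x − (−3)) is tangent when its distance from (−3, −5) is √17:
(0m − (−17))² = 17(m² + 1)
m² − 16 = 0, so m = 4 or m = −4.
Through (−3, 12) these give 4x − y = −24 and 4x + y = 0.

4x − y = −24 and 4x + y = 0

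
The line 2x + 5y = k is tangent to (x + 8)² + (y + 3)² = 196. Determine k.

k = −31 ± 14√29

Tangency holds when the distance from the centre (−8, −3) to the line equals the radius 14:
|2·(−8) + 5·(−3) − k| / √29 = 14
|k − (−31)| = 14√29.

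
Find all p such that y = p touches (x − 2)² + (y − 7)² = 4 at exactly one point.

For a tangent, require d(centre, line) = r = 2.
|0·2 + 1·7 − p| / √1 = 2
|p − (7)| = 2, so p = 9 or p = 5.

p = 5 or p = 9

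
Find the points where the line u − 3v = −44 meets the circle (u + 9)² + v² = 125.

(−14, 10) and (−11, 11)

Substitute v = (44 + u)/3:
10u² + 250u + 1540 = 0  ⟹  u² + 25u + 154 = 0
u = −11 or u = −14, giving (−11, 11) and (−14, 10).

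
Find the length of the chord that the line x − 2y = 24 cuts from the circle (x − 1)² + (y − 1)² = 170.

The distance from (1, 1) to the line is 25/√5, and r² = 170.
Half the chord is √(r² − d²) = √(45), so the full chord is 6√5.

6√5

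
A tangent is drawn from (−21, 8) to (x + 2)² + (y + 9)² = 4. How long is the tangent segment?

√646

Centre (−2, −9), r² = 4. |PO|² = (−19)² + (17)² = 650.
By the tangent–radius right angle, tangent length = √(|PO|² − r²) = √646.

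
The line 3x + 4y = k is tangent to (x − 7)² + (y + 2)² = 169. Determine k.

For a tangent, require d(centre, line) = r = 13.
|3·7 + 4·(−2) − k| / √25 = 13
|k − (13)| = 13·5, so k = 78 or k = −52.

k = −52 or k = 78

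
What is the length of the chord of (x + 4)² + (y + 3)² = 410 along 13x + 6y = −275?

2√205

Centre (−4, −3), r² = 410. Perpendicular distance d from centre to line = |205| / √205 = 205/√205.
Chord = 2√(r² − d²) = 2·√(205) = 2√205.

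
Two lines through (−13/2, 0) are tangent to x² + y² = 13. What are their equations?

Let a tangent through (−13/2, 0) have slope m. Its distance from (0, 0) must equal √13:
[m·(13/2) − (0)]² = 13(m² + 1)
9m² − 4 = 0, so m = 2/3 or m = −2/3.
With m = 2/3: 2x − 3y = −13. With m = −2/3: 2x + 3y = −13.

2x − 3y = −13 and 2x + 3y = −13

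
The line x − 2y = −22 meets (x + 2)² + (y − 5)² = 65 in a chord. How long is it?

6√5

Centre (−2, 5), r² = 65. Perpendicular distance d from centre to line = |10| / √5 = 10/√5.
Half the chord is √(r² − d²) = √(45), so the full chord is 6√5.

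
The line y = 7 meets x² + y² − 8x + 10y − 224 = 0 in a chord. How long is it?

22

Substitute y = 7:
x² − 8x − 105 = 0
x = 15 or x = −7, giving (15, 7) and (−7, 7).
Chord length = distance between (15, 7) and (−7, 7) = √484 = 22.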